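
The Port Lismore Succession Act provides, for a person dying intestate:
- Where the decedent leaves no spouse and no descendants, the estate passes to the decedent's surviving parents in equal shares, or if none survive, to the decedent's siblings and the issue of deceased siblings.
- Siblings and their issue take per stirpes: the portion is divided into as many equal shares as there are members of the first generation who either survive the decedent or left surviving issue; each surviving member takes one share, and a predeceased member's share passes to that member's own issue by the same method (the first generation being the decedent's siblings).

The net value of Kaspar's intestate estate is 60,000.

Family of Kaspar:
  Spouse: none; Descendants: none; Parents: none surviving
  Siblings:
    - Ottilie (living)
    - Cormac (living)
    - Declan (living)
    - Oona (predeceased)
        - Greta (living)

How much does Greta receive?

The entire 60,000 passes to the siblings and their issue.
That amount (60,000) is divided into 4 shares of 15,000: Ottilie, Cormac, and Declan each take 15,000; Oona's 15,000 share passes to Oona's issue.
Oona's share (15,000) passes entirely to Greta.

Greta receives 15,000.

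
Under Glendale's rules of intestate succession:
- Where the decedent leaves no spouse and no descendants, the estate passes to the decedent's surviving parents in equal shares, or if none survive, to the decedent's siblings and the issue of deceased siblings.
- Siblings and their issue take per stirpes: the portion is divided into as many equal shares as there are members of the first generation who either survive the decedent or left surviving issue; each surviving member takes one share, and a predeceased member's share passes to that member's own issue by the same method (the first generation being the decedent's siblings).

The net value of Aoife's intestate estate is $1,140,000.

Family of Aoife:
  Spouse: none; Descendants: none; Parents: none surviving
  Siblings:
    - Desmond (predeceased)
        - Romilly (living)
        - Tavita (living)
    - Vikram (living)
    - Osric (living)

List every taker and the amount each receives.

The entire $1,140,000 passes to the siblings and their issue.
That amount ($1,140,000) is divided into 3 shares of $380,000: Vikram and Osric each take $380,000; Desmond's $380,000 share passes to Desmond's issue.
Desmond's share ($380,000) is divided into 2 shares of $190,000: Romilly and Tavita each take $190,000.

Romilly: $190,000; Tavita: $190,000; Vikram: $380,000; Osric: $380,000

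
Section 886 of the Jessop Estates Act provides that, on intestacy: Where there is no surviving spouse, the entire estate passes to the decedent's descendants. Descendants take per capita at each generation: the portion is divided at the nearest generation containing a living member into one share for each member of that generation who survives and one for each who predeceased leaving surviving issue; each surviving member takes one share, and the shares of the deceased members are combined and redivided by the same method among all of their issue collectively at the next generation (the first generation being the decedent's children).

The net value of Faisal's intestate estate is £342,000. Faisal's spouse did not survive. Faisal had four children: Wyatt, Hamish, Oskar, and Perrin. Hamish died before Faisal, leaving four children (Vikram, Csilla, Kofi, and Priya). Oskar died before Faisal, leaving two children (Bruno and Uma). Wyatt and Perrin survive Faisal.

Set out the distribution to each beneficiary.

The entire £342,000 passes to the descendants.
That amount (£342,000) is divided at the children's generation into 4 shares of £85,500. Wyatt and Perrin each take £85,500. The 2 shares of the deceased (Hamish and Oskar) are combined into a pool of £171,000.
That pool (£171,000) is divided at the grandchildren's generation equally among Vikram, Csilla, Kofi, Priya, Bruno, and Uma: £28,500 each.

Wyatt: £85,500; Vikram: £28,500; Csilla: £28,500; Kofi: £28,500; Priya: £28,500; Bruno: £28,500; Uma: £28,500; Perrin: £85,500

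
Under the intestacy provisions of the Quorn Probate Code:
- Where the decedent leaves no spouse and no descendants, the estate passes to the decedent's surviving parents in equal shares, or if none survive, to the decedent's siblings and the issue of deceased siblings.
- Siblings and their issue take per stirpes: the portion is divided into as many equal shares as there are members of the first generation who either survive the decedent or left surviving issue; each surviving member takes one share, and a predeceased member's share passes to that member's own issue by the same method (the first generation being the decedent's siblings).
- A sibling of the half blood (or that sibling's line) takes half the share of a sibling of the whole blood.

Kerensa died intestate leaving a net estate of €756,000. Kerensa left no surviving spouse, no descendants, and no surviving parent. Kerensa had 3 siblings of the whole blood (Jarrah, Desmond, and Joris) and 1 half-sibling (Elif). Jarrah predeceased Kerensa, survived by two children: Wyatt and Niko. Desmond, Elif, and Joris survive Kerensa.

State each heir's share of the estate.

Wyatt: €108,000; Niko: €108,000; Desmond: €216,000; Elif: €108,000; Joris: €216,000

The entire €756,000 passes to the siblings and their issue.
Counting each half-blood sibling's line as half a unit, there are 7/2 units in €756,000, so one unit is €216,000. Whole-blood lines (Jarrah, Desmond, and Joris) take €216,000 each; half-blood lines (Elif) take €108,000 each.
Jarrah's share (€216,000) is divided into 2 shares of €108,000: Wyatt and Niko each take €108,000.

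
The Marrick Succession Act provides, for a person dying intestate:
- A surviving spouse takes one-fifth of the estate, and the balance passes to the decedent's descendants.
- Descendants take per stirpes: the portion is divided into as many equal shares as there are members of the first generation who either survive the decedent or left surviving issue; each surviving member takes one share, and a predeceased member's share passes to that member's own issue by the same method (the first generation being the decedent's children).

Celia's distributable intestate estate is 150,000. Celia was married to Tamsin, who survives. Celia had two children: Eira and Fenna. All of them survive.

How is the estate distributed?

Tamsin: 30,000; Eira: 60,000; Fenna: 60,000

Tamsin takes one-fifth of 150,000 = 30,000. The remaining 120,000 passes to the descendants.
The descendants' portion (120,000) is divided into 2 shares of 60,000: Eira and Fenna each take 60,000.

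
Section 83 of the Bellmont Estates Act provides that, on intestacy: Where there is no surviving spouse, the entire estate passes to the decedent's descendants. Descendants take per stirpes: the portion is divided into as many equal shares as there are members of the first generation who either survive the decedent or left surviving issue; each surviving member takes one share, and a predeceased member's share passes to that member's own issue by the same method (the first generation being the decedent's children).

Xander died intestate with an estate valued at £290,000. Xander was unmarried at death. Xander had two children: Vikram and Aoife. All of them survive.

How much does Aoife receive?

The entire £290,000 passes to the descendants.
That amount (£290,000) is divided into 2 shares of £145,000: Vikram and Aoife each take £145,000.

Aoife receives £145,000.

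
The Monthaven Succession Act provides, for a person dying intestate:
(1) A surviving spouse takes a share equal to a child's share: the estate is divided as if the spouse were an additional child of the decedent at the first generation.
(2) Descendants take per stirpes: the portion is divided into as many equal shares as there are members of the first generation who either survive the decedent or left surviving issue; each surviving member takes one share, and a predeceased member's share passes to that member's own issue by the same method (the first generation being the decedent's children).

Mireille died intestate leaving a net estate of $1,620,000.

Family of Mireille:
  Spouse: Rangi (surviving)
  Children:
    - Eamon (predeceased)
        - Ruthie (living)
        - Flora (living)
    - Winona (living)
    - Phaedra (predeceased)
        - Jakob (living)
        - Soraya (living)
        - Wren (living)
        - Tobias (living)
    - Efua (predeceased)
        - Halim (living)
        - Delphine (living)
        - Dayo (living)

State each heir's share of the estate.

The spouse counts as an additional share at the children's level, so there are 5 primary shares of $324,000. Rangi takes one such share ($324,000).
The children's combined portion ($1,296,000) is divided into 4 shares of $324,000: Winona takes $324,000; Eamon's $324,000 share passes to Eamon's issue; Phaedra's $324,000 share passes to Phaedra's issue; Efua's $324,000 share passes to Efua's issue.
Eamon's share ($324,000) is divided into 2 shares of $162,000: Ruthie and Flora each take $162,000.
Phaedra's share ($324,000) is divided into 4 shares of $81,000: Jakob, Soraya, Wren, and Tobias each take $81,000.
Efua's share ($324,000) is divided into 3 shares of $108,000: Halim, Delphine, and Dayo each take $108,000.

Rangi: $324,000; Ruthie: $162,000; Flora: $162,000; Winona: $324,000; Jakob: $81,000; Soraya: $81,000; Wren: $81,000; Tobias: $81,000; Halim: $108,000; Delphine: $108,000; Dayo: $108,000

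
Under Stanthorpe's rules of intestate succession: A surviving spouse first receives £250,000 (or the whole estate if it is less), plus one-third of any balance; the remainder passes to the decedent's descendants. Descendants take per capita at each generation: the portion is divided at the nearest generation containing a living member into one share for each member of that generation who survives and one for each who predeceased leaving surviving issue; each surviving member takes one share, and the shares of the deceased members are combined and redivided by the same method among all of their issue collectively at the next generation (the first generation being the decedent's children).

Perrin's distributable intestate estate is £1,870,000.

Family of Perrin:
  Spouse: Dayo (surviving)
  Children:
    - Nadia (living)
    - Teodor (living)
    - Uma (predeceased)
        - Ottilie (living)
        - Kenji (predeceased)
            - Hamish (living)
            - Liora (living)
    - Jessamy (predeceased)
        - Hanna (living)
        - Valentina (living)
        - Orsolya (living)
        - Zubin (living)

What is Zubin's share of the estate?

Dayo first takes £250,000, leaving a balance of £1,620,000. Dayo then takes one-third of the balance (£540,000), for a total of £790,000. The remaining £1,080,000 passes to the descendants.
The descendants' portion (£1,080,000) is divided at the children's generation into 4 shares of £270,000. Nadia and Teodor each take £270,000. The 2 shares of the deceased (Uma and Jessamy) are combined into a pool of £540,000.
That pool (£540,000) is divided at the grandchildren's generation into 6 shares of £90,000. Ottilie, Hanna, Valentina, Orsolya, and Zubin each take £90,000. The remaining share for the deceased Kenji (£90,000) is carried to the next generation.
That pool (£90,000) is divided at the great-grandchildren's generation equally among Hamish and Liora: £45,000 each.

Zubin receives £90,000.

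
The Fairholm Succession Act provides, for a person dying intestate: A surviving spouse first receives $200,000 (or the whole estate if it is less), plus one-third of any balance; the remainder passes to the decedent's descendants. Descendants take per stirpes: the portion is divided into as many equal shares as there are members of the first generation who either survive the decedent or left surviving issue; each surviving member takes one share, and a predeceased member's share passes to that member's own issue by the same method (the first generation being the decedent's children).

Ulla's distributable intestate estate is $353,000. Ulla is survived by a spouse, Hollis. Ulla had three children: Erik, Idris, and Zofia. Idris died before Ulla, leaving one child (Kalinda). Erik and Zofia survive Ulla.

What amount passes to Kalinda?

Kalinda receives $34,000.

Hollis first takes $200,000, leaving a balance of $153,000. Hollis then takes one-third of the balance ($51,000), for a total of $251,000. The remaining $102,000 passes to the descendants.
The descendants' portion ($102,000) is divided into 3 shares of $34,000: Erik and Zofia each take $34,000; Idris's $34,000 share passes to Idris's issue.
Idris's share ($34,000) passes entirely to Kalinda.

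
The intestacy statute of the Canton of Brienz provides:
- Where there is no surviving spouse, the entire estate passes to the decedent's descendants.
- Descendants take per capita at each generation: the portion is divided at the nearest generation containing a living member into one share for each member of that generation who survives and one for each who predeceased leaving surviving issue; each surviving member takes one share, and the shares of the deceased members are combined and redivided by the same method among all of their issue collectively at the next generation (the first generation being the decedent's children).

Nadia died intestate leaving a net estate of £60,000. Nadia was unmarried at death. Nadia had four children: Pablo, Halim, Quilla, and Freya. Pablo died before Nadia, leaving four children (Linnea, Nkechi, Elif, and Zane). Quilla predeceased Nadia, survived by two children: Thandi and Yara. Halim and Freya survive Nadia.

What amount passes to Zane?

The entire £60,000 passes to the descendants.
That amount (£60,000) is divided at the children's generation into 4 shares of £15,000. Halim and Freya each take £15,000. The 2 shares of the deceased (Pablo and Quilla) are combined into a pool of £30,000.
That pool (£30,000) is divided at the grandchildren's generation equally among Linnea, Nkechi, Elif, Zane, Thandi, and Yara: £5,000 each.

Zane receives £5,000.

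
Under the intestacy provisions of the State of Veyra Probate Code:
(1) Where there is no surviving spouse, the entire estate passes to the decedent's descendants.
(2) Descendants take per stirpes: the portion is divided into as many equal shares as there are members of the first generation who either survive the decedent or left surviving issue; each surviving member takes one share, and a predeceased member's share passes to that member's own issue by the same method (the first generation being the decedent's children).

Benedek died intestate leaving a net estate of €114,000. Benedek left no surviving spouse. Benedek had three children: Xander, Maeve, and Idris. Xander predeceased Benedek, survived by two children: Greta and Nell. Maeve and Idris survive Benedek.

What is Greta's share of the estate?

Greta receives €19,000.

The entire €114,000 passes to the descendants.
That amount (€114,000) is divided into 3 shares of €38,000: Maeve and Idris each take €38,000; Xander's €38,000 share passes to Xander's issue.
Xander's share (€38,000) is divided into 2 shares of €19,000: Greta and Nell each take €19,000.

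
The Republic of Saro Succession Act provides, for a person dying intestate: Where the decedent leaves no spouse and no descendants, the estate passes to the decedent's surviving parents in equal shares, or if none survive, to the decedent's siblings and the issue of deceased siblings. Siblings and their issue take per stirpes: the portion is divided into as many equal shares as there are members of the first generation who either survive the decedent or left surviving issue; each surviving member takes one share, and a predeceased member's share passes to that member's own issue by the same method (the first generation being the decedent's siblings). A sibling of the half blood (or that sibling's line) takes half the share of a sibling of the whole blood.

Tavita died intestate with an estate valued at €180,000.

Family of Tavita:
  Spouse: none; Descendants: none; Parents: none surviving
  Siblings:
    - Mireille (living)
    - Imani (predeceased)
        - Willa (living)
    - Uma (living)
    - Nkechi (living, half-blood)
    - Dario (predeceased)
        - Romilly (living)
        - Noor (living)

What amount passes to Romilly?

Romilly receives €20,000.

The entire €180,000 passes to the siblings and their issue.
Counting each half-blood sibling's line as half a unit, there are 9/2 units in €180,000, so one unit is €40,000. Whole-blood lines (Mireille, Imani, Uma, and Dario) take €40,000 each; half-blood lines (Nkechi) take €20,000 each.
Imani's share (€40,000) passes entirely to Willa.
Dario's share (€40,000) is divided into 2 shares of €20,000: Romilly and Noor each take €20,000.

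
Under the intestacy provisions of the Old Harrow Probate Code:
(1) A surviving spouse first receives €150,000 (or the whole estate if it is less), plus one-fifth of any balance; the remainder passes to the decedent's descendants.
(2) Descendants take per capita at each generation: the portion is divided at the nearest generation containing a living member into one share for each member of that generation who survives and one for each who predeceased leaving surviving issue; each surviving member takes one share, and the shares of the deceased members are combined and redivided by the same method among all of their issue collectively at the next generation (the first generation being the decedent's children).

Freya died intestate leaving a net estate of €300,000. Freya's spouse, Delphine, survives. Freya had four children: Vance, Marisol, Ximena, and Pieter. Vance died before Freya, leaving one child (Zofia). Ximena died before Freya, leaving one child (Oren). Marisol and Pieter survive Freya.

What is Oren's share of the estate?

Oren receives €30,000.

Delphine first takes €150,000, leaving a balance of €150,000. Delphine then takes one-fifth of the balance (€30,000), for a total of €180,000. The remaining €120,000 passes to the descendants.
The descendants' portion (€120,000) is divided at the children's generation into 4 shares of €30,000. Marisol and Pieter each take €30,000. The 2 shares of the deceased (Vance and Ximena) are combined into a pool of €60,000.
That pool (€60,000) is divided at the grandchildren's generation equally among Zofia and Oren: €30,000 each.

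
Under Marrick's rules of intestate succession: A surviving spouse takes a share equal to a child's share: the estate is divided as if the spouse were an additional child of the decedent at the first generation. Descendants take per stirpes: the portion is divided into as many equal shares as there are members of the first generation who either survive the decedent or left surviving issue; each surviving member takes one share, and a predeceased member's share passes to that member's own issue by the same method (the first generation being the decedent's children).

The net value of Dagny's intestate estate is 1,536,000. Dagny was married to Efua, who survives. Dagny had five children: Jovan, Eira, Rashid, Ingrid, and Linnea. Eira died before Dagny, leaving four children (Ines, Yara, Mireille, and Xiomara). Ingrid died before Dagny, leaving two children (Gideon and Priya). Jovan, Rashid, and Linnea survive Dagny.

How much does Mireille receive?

The spouse counts as an additional share at the children's level, so there are 6 primary shares of 256,000. Efua takes one such share (256,000).
The children's combined portion (1,280,000) is divided into 5 shares of 256,000: Jovan, Rashid, and Linnea each take 256,000; Eira's 256,000 share passes to Eira's issue; Ingrid's 256,000 share passes to Ingrid's issue.
Eira's share (256,000) is divided into 4 shares of 64,000: Ines, Yara, Mireille, and Xiomara each take 64,000.
Ingrid's share (256,000) is divided into 2 shares of 128,000: Gideon and Priya each take 128,000.

Mireille receives 64,000.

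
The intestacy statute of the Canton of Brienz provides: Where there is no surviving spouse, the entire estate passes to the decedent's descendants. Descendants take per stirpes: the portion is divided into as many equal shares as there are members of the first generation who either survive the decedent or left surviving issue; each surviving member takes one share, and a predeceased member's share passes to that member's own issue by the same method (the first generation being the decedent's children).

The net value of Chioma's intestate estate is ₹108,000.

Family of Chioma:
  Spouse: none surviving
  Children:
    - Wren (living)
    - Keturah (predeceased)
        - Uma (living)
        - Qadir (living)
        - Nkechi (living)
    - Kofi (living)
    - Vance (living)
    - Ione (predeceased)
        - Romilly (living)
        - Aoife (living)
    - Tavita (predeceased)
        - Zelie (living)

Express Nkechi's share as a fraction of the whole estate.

The entire ₹108,000 passes to the descendants.
That amount (₹108,000) is divided into 6 shares of ₹18,000: Wren, Kofi, and Vance each take ₹18,000; Keturah's ₹18,000 share passes to Keturah's issue; Ione's ₹18,000 share passes to Ione's issue; Tavita's ₹18,000 share passes to Tavita's issue.
Keturah's share (₹18,000) is divided into 3 shares of ₹6,000: Uma, Qadir, and Nkechi each take ₹6,000.
Ione's share (₹18,000) is divided into 2 shares of ₹9,000: Romilly and Aoife each take ₹9,000.
Tavita's share (₹18,000) passes entirely to Zelie.

Nkechi receives 1/18 of the estate.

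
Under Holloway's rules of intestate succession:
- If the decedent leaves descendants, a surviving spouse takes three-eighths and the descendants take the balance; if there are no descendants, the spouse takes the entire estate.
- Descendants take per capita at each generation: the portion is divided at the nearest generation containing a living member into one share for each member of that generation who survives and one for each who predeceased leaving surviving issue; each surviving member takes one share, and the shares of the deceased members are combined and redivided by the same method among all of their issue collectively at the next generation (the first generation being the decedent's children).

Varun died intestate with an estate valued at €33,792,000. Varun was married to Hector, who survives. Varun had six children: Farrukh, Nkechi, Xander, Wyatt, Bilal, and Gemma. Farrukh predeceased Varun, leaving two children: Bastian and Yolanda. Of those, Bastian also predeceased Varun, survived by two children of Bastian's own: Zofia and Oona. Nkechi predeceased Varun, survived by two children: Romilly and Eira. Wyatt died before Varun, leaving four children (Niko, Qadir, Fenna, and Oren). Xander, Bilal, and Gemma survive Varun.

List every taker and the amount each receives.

Hector: €12,672,000; Zofia: €660,000; Oona: €660,000; Yolanda: €1,320,000; Romilly: €1,320,000; Eira: €1,320,000; Xander: €3,520,000; Niko: €1,320,000; Qadir: €1,320,000; Fenna: €1,320,000; Oren: €1,320,000; Bilal: €3,520,000; Gemma: €3,520,000

Hector takes three-eighths of €33,792,000 = €12,672,000. The remaining €21,120,000 passes to the descendants.
The descendants' portion (€21,120,000) is divided at the children's generation into 6 shares of €3,520,000. Xander, Bilal, and Gemma each take €3,520,000. The 3 shares of the deceased (Farrukh, Nkechi, and Wyatt) are combined into a pool of €10,560,000.
That pool (€10,560,000) is divided at the grandchildren's generation into 8 shares of €1,320,000. Yolanda, Romilly, Eira, Niko, Qadir, Fenna, and Oren each take €1,320,000. The remaining share for the deceased Bastian (€1,320,000) is carried to the next generation.
That pool (€1,320,000) is divided at the great-grandchildren's generation equally among Zofia and Oona: €660,000 each.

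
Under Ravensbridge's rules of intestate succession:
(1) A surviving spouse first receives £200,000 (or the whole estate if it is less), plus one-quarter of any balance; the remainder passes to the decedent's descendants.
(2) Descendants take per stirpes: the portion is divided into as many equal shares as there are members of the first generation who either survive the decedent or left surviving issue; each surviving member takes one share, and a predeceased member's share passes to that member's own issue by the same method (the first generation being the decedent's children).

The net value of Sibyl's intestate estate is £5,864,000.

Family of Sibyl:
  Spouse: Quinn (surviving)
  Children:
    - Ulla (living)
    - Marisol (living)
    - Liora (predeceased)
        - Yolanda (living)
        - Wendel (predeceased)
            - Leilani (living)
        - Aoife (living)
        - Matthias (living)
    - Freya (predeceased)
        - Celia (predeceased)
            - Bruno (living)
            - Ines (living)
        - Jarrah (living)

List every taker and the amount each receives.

Quinn first takes £200,000, leaving a balance of £5,664,000. Quinn then takes one-quarter of the balance (£1,416,000), for a total of £1,616,000. The remaining £4,248,000 passes to the descendants.
The descendants' portion (£4,248,000) is divided into 4 shares of £1,062,000: Ulla and Marisol each take £1,062,000; Liora's £1,062,000 share passes to Liora's issue; Freya's £1,062,000 share passes to Freya's issue.
Liora's share (£1,062,000) is divided into 4 shares of £265,500: Yolanda, Aoife, and Matthias each take £265,500; Wendel's £265,500 share passes to Wendel's issue.
Wendel's share (£265,500) passes entirely to Leilani.
Freya's share (£1,062,000) is divided into 2 shares of £531,000: Jarrah takes £531,000; Celia's £531,000 share passes to Celia's issue.
Celia's share (£531,000) is divided into 2 shares of £265,500: Bruno and Ines each take £265,500.

Quinn: £1,616,000; Ulla: £1,062,000; Marisol: £1,062,000; Yolanda: £265,500; Leilani: £265,500; Aoife: £265,500; Matthias: £265,500; Bruno: £265,500; Ines: £265,500; Jarrah: £531,000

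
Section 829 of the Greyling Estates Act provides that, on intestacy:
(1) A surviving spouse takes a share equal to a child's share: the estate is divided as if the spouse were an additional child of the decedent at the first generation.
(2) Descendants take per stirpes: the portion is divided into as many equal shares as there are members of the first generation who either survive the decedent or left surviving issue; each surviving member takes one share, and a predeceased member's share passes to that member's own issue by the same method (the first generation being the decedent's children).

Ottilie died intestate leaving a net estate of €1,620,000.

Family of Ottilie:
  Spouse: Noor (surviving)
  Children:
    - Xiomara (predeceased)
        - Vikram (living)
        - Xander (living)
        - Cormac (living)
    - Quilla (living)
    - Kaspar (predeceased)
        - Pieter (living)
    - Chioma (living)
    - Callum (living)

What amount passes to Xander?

Xander receives €90,000.

The spouse counts as an additional share at the children's level, so there are 6 primary shares of €270,000. Noor takes one such share (€270,000).
The children's combined portion (€1,350,000) is divided into 5 shares of €270,000: Quilla, Chioma, and Callum each take €270,000; Xiomara's €270,000 share passes to Xiomara's issue; Kaspar's €270,000 share passes to Kaspar's issue.
Xiomara's share (€270,000) is divided into 3 shares of €90,000: Vikram, Xander, and Cormac each take €90,000.
Kaspar's share (€270,000) passes entirely to Pieter.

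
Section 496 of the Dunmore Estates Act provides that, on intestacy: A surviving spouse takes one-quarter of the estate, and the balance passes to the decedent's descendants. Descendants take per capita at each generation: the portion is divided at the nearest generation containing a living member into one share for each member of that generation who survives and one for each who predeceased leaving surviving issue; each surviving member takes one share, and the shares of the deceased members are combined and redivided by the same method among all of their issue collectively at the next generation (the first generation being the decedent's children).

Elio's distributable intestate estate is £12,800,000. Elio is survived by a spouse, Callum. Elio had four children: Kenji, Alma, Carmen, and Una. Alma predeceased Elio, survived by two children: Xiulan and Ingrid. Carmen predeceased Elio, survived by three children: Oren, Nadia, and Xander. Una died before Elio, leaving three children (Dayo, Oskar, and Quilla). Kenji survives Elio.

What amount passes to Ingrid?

Ingrid receives £900,000.

Callum takes one-quarter of £12,800,000 = £3,200,000. The remaining £9,600,000 passes to the descendants.
The descendants' portion (£9,600,000) is divided at the children's generation into 4 shares of £2,400,000. Kenji takes £2,400,000. The 3 shares of the deceased (Alma, Carmen, and Una) are combined into a pool of £7,200,000.
That pool (£7,200,000) is divided at the grandchildren's generation equally among Xiulan, Ingrid, Oren, Nadia, Xander, Dayo, Oskar, and Quilla: £900,000 each.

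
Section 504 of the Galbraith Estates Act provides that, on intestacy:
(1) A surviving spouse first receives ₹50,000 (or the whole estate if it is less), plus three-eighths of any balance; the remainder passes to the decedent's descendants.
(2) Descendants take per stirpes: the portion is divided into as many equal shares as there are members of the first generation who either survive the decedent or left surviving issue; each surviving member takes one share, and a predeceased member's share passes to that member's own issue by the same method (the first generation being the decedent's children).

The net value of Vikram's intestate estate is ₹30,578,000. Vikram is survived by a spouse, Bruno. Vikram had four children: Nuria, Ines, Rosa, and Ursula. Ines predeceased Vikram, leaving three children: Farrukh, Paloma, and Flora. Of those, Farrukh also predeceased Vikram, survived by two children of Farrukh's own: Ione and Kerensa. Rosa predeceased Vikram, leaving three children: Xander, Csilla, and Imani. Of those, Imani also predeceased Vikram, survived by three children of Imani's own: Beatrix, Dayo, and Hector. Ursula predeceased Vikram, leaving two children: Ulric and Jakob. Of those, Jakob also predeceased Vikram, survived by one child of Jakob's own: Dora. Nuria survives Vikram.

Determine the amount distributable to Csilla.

Bruno first takes ₹50,000, leaving a balance of ₹30,528,000. Bruno then takes three-eighths of the balance (₹11,448,000), for a total of ₹11,498,000. The remaining ₹19,080,000 passes to the descendants.
The descendants' portion (₹19,080,000) is divided into 4 shares of ₹4,770,000: Nuria takes ₹4,770,000; Ines's ₹4,770,000 share passes to Ines's issue; Rosa's ₹4,770,000 share passes to Rosa's issue; Ursula's ₹4,770,000 share passes to Ursula's issue.
Ines's share (₹4,770,000) is divided into 3 shares of ₹1,590,000: Paloma and Flora each take ₹1,590,000; Farrukh's ₹1,590,000 share passes to Farrukh's issue.
Farrukh's share (₹1,590,000) is divided into 2 shares of ₹795,000: Ione and Kerensa each take ₹795,000.
Rosa's share (₹4,770,000) is divided into 3 shares of ₹1,590,000: Xander and Csilla each take ₹1,590,000; Imani's ₹1,590,000 share passes to Imani's issue.
Imani's share (₹1,590,000) is divided into 3 shares of ₹530,000: Beatrix, Dayo, and Hector each take ₹530,000.
Ursula's share (₹4,770,000) is divided into 2 shares of ₹2,385,000: Ulric takes ₹2,385,000; Jakob's ₹2,385,000 share passes to Jakob's issue.
Jakob's share (₹2,385,000) passes entirely to Dora.

Csilla receives ₹1,590,000.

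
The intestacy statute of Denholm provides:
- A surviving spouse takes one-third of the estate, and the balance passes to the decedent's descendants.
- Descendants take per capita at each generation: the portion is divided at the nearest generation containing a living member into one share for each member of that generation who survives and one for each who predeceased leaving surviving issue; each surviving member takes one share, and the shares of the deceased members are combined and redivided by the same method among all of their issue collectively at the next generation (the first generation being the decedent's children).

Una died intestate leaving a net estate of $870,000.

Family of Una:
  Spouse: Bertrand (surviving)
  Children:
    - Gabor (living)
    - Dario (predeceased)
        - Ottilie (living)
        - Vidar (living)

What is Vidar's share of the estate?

Bertrand takes one-third of $870,000 = $290,000. The remaining $580,000 passes to the descendants.
The descendants' portion ($580,000) is divided at the children's generation into 2 shares of $290,000. Gabor takes $290,000. The remaining share for the deceased Dario ($290,000) is carried to the next generation.
That pool ($290,000) is divided at the grandchildren's generation equally among Ottilie and Vidar: $145,000 each.

Vidar receives $145,000.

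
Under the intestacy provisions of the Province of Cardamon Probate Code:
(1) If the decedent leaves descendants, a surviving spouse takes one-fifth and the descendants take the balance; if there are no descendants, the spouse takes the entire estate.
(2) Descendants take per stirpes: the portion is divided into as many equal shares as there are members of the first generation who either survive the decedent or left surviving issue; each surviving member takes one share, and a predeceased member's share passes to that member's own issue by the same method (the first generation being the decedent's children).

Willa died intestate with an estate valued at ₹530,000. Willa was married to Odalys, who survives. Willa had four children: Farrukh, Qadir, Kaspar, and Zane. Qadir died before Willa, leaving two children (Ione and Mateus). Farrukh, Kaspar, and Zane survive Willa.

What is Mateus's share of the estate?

Mateus receives ₹53,000.

Odalys takes one-fifth of ₹530,000 = ₹106,000. The remaining ₹424,000 passes to the descendants.
The descendants' portion (₹424,000) is divided into 4 shares of ₹106,000: Farrukh, Kaspar, and Zane each take ₹106,000; Qadir's ₹106,000 share passes to Qadir's issue.
Qadir's share (₹106,000) is divided into 2 shares of ₹53,000: Ione and Mateus each take ₹53,000.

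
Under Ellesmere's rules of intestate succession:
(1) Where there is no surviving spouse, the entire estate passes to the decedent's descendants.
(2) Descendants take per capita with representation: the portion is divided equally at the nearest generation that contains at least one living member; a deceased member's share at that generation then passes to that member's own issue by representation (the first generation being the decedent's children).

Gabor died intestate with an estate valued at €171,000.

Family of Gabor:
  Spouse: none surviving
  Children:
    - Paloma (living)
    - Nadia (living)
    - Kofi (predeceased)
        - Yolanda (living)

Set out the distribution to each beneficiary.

The entire €171,000 passes to the descendants.
That amount (€171,000) is divided into 3 shares of €57,000: Paloma and Nadia each take €57,000; Kofi's €57,000 share passes to Kofi's issue.
Kofi's share (€57,000) passes entirely to Yolanda.

Paloma: €57,000; Nadia: €57,000; Yolanda: €57,000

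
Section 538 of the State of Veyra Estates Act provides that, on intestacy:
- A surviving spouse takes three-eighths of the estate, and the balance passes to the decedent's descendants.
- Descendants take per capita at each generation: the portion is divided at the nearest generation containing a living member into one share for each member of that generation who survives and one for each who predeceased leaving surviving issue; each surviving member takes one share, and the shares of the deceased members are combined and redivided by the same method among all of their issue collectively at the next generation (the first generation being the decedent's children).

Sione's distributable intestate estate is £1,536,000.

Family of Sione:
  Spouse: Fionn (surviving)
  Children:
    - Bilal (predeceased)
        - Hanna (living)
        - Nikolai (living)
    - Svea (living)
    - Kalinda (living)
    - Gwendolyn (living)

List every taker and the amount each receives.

Fionn takes three-eighths of £1,536,000 = £576,000. The remaining £960,000 passes to the descendants.
The descendants' portion (£960,000) is divided at the children's generation into 4 shares of £240,000. Svea, Kalinda, and Gwendolyn each take £240,000. The remaining share for the deceased Bilal (£240,000) is carried to the next generation.
That pool (£240,000) is divided at the grandchildren's generation equally among Hanna and Nikolai: £120,000 each.

Fionn: £576,000; Hanna: £120,000; Nikolai: £120,000; Svea: £240,000; Kalinda: £240,000; Gwendolyn: £240,000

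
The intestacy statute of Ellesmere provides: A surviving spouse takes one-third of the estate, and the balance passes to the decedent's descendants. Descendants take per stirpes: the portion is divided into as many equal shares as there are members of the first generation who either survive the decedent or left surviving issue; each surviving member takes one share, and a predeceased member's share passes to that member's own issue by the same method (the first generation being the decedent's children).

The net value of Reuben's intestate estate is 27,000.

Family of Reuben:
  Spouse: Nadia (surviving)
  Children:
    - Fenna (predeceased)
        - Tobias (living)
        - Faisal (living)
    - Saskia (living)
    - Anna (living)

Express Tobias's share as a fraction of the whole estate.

Nadia takes one-third of 27,000 = 9,000. The remaining 18,000 passes to the descendants.
The descendants' portion (18,000) is divided into 3 shares of 6,000: Saskia and Anna each take 6,000; Fenna's 6,000 share passes to Fenna's issue.
Fenna's share (6,000) is divided into 2 shares of 3,000: Tobias and Faisal each take 3,000.

Tobias receives 1/9 of the estate.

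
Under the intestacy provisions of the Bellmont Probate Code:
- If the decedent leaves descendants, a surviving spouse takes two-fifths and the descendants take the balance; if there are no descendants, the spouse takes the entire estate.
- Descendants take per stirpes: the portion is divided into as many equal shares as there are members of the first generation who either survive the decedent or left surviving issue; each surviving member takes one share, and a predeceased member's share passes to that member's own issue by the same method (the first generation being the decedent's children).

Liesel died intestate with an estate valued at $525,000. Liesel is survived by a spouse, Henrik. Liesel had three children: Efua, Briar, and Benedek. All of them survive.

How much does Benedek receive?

Henrik takes two-fifths of $525,000 = $210,000. The remaining $315,000 passes to the descendants.
The descendants' portion ($315,000) is divided into 3 shares of $105,000: Efua, Briar, and Benedek each take $105,000.

Benedek receives $105,000.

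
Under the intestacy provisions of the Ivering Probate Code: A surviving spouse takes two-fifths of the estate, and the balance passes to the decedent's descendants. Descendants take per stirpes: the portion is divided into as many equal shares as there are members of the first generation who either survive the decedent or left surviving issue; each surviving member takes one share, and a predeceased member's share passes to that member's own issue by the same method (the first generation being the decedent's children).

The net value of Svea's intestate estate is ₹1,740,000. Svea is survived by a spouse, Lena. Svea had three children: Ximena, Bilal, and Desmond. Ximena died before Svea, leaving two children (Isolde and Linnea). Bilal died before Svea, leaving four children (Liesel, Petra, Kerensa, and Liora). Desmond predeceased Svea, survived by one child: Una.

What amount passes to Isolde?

Isolde receives ₹174,000.

Lena takes two-fifths of ₹1,740,000 = ₹696,000. The remaining ₹1,044,000 passes to the descendants.
The descendants' portion (₹1,044,000) is divided into 3 shares of ₹348,000: Ximena's ₹348,000 share passes to Ximena's issue; Bilal's ₹348,000 share passes to Bilal's issue; Desmond's ₹348,000 share passes to Desmond's issue.
Ximena's share (₹348,000) is divided into 2 shares of ₹174,000: Isolde and Linnea each take ₹174,000.
Bilal's share (₹348,000) is divided into 4 shares of ₹87,000: Liesel, Petra, Kerensa, and Liora each take ₹87,000.
Desmond's share (₹348,000) passes entirely to Una.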